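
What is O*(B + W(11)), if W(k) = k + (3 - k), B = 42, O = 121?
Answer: 5445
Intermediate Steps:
W(k) = 3
O*(B + W(11)) = 121*(42 + 3) = 121*45 = 5445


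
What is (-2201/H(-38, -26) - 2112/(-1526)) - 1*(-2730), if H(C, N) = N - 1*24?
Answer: 105881663/38150 ≈ 2775.4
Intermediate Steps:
H(C, N) = -24 + N (H(C, N) = N - 24 = -24 + N)
(-2201/H(-38, -26) - 2112/(-1526)) - 1*(-2730) = (-2201/(-24 - 26) - 2112/(-1526)) - 1*(-2730) = (-2201/(-50) - 2112*(-1/1526)) + 2730 = (-2201*(-1/50) + 1056/763) + 2730 = (2201/50 + 1056/763) + 2730 = 1732163/38150 + 2730 = 105881663/38150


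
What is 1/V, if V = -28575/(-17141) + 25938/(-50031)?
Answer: 95286819/109448063 ≈ 0.87061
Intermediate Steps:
V = 109448063/95286819 (V = -28575*(-1/17141) + 25938*(-1/50031) = 28575/17141 - 2882/5559 = 109448063/95286819 ≈ 1.1486)
1/V = 1/(109448063/95286819) = 95286819/109448063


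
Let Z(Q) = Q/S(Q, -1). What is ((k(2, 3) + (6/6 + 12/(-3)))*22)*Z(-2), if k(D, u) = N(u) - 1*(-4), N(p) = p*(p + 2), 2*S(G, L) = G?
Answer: 704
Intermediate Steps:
S(G, L) = G/2
N(p) = p*(2 + p)
k(D, u) = 4 + u*(2 + u) (k(D, u) = u*(2 + u) - 1*(-4) = u*(2 + u) + 4 = 4 + u*(2 + u))
Z(Q) = 2 (Z(Q) = Q/((Q/2)) = Q*(2/Q) = 2)
((k(2, 3) + (6/6 + 12/(-3)))*22)*Z(-2) = (((4 + 3*(2 + 3)) + (6/6 + 12/(-3)))*22)*2 = (((4 + 3*5) + (6*(⅙) + 12*(-⅓)))*22)*2 = (((4 + 15) + (1 - 4))*22)*2 = ((19 - 3)*22)*2 = (16*22)*2 = 352*2 = 704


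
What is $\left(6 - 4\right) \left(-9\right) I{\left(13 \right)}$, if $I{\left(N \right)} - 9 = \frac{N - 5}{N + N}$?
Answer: $- \frac{2178}{13} \approx -167.54$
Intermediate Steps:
$I{\left(N \right)} = 9 + \frac{-5 + N}{2 N}$ ($I{\left(N \right)} = 9 + \frac{N - 5}{N + N} = 9 + \frac{-5 + N}{2 N}$)
$\left(6 - 4\right) \left(-9\right) I{\left(13 \right)} = \left(6 - 4\right) \left(-9\right) \frac{-5 + 19 \cdot 13}{2 \cdot 13} = 2 \left(-9\right) \frac{1}{2} \cdot \frac{1}{13} \left(-5 + 247\right) = - 18 \cdot \frac{1}{2} \cdot \frac{1}{13} \cdot 242 = \left(-18\right) \frac{121}{13} = - \frac{2178}{13}$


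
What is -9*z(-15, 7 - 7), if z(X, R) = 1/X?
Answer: ⅗ ≈ 0.60000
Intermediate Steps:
-9*z(-15, 7 - 7) = -9/(-15) = -9*(-1/15) = ⅗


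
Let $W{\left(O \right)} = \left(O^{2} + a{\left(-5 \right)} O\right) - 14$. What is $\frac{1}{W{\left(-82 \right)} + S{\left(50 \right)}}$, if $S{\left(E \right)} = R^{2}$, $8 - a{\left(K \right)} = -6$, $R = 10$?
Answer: $\frac{1}{5662} \approx 0.00017662$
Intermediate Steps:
$a{\left(K \right)} = 14$ ($a{\left(K \right)} = 8 - -6 = 8 + 6 = 14$)
$S{\left(E \right)} = 100$ ($S{\left(E \right)} = 10^{2} = 100$)
$W{\left(O \right)} = -14 + O^{2} + 14 O$ ($W{\left(O \right)} = \left(O^{2} + 14 O\right) - 14 = -14 + O^{2} + 14 O$)
$\frac{1}{W{\left(-82 \right)} + S{\left(50 \right)}} = \frac{1}{\left(-14 + \left(-82\right)^{2} + 14 \left(-82\right)\right) + 100} = \frac{1}{\left(-14 + 6724 - 1148\right) + 100} = \frac{1}{5562 + 100} = \frac{1}{5662}$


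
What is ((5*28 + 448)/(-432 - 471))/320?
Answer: -7/3440 ≈ -0.0020349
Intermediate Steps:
((5*28 + 448)/(-432 - 471))/320 = ((140 + 448)/(-903))*(1/320) = (588*(-1/903))*(1/320) = -28/43*1/320 = -7/3440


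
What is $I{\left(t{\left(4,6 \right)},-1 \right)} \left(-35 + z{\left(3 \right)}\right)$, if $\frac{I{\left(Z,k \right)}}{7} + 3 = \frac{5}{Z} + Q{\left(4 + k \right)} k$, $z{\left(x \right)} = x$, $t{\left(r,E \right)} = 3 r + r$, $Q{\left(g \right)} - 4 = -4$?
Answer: $602$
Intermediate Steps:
$Q{\left(g \right)} = 0$ ($Q{\left(g \right)} = 4 - 4 = 0$)
$t{\left(r,E \right)} = 4 r$
$I{\left(Z,k \right)} = -21 + \frac{35}{Z}$ ($I{\left(Z,k \right)} = -21 + 7 \left(\frac{5}{Z} + 0 k\right) = -21 + 7 \left(\frac{5}{Z} + 0\right) = -21 + 7 \frac{5}{Z} = -21 + \frac{35}{Z}$)
$I{\left(t{\left(4,6 \right)},-1 \right)} \left(-35 + z{\left(3 \right)}\right) = \left(-21 + \frac{35}{4 \cdot 4}\right) \left(-35 + 3\right) = \left(-21 + \frac{35}{16}\right) \left(-32\right) = \left(- \frac{301}{16}\right) \left(-32\right) = 602$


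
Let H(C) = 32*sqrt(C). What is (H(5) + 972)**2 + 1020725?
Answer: 1970629 + 62208*sqrt(5) ≈ 2.1097e+6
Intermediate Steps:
(H(5) + 972)**2 + 1020725 = (32*sqrt(5) + 972)**2 + 1020725 = (972 + 32*sqrt(5))**2 + 1020725 = 1020725 + (972 + 32*sqrt(5))**2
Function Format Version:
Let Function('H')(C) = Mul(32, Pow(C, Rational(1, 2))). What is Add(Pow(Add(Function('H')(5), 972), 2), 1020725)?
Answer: Add(1970629, Mul(62208, Pow(5, Rational(1, 2)))) ≈ 2.1097e+6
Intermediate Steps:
Add(Pow(Add(Function('H')(5), 972), 2), 1020725) = Add(Pow(Add(Mul(32, Pow(5, Rational(1, 2))), 972), 2), 1020725) = Add(Pow(Add(972, Mul(32, Pow(5, Rational(1, 2)))), 2), 1020725) = Add(1020725, Pow(Add(972, Mul(32, Pow(5, Rational(1, 2)))), 2))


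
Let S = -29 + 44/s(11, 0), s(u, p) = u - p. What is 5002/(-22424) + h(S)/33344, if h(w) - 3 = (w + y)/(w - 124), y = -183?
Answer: -3104566099/13926021568 ≈ -0.22293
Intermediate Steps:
S = -25 (S = -29 + 44/(11 - 1*0) = -29 + 44/(11 + 0) = -29 + 44/11 = -29 + 44*(1/11) = -29 + 4 = -25)
h(w) = 3 + (-183 + w)/(-124 + w) (h(w) = 3 + (w - 183)/(w - 124) = 3 + (-183 + w)/(-124 + w))
5002/(-22424) + h(S)/33344 = 5002/(-22424) + ((-555 + 4*(-25))/(-124 - 25))/33344 = 5002*(-1/22424) + ((-555 - 100)/(-149))*(1/33344) = -2501/11212 - 1/149*(-655)*(1/33344) = -2501/11212 + (655/149)*(1/33344) = -2501/11212 + 655/4968256 = -3104566099/13926021568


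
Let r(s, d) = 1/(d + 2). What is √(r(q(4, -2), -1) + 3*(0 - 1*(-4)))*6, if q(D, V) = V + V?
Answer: 6*√13 ≈ 21.633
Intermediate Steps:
q(D, V) = 2*V
r(s, d) = 1/(2 + d)
√(r(q(4, -2), -1) + 3*(0 - 1*(-4)))*6 = √(1/(2 - 1) + 3*(0 - 1*(-4)))*6 = √(1/1 + 3*(0 + 4))*6 = √(1 + 3*4)*6 = √(1 + 12)*6 = √13*6 = 6*√13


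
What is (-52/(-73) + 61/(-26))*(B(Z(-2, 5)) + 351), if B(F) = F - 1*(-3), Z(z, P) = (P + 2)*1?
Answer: -1119461/1898 ≈ -589.81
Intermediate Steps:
Z(z, P) = 2 + P (Z(z, P) = (2 + P)*1 = 2 + P)
B(F) = 3 + F (B(F) = F + 3 = 3 + F)
(-52/(-73) + 61/(-26))*(B(Z(-2, 5)) + 351) = (-52/(-73) + 61/(-26))*((3 + (2 + 5)) + 351) = (-52*(-1/73) + 61*(-1/26))*((3 + 7) + 351) = (52/73 - 61/26)*(10 + 351) = -3101/1898*361 = -1119461/1898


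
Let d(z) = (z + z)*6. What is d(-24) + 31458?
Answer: 31170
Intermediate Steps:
d(z) = 12*z (d(z) = (2*z)*6 = 12*z)
d(-24) + 31458 = 12*(-24) + 31458 = -288 + 31458 = 31170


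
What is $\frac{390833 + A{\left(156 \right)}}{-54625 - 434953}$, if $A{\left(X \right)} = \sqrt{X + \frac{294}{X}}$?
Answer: $- \frac{13477}{16882} - \frac{\sqrt{106730}}{12729028} \approx -0.79833$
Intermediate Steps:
$\frac{390833 + A{\left(156 \right)}}{-54625 - 434953} = \frac{390833 + \sqrt{156 + \frac{294}{156}}}{-54625 - 434953} = \frac{390833 + \sqrt{156 + 294 \cdot \frac{1}{156}}}{-489578} = \left(390833 + \sqrt{156 + \frac{49}{26}}\right) \left(- \frac{1}{489578}\right) = \left(390833 + \sqrt{\frac{4105}{26}}\right) \left(- \frac{1}{489578}\right) = \left(390833 + \frac{\sqrt{106730}}{26}\right) \left(- \frac{1}{489578}\right) = - \frac{13477}{16882} - \frac{\sqrt{106730}}{12729028}$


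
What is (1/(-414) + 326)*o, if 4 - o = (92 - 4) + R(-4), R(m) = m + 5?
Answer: -11471855/414 ≈ -27710.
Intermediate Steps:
R(m) = 5 + m
o = -85 (o = 4 - ((92 - 4) + (5 - 4)) = 4 - (88 + 1) = 4 - 1*89 = 4 - 89 = -85)
(1/(-414) + 326)*o = (1/(-414) + 326)*(-85) = (-1/414 + 326)*(-85) = (134963/414)*(-85) = -11471855/414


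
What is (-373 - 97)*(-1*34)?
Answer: 15980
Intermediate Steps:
(-373 - 97)*(-1*34) = -470*(-34) = 15980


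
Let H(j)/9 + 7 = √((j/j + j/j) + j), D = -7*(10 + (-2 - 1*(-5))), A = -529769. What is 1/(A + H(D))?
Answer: -529832/280721955433 - 9*I*√89/280721955433 ≈ -1.8874e-6 - 3.0246e-10*I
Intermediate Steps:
D = -91 (D = -7*(10 + (-2 + 5)) = -7*(10 + 3) = -7*13 = -91)
H(j) = -63 + 9*√(2 + j) (H(j) = -63 + 9*√((j/j + j/j) + j) = -63 + 9*√((1 + 1) + j) = -63 + 9*√(2 + j))
1/(A + H(D)) = 1/(-529769 + (-63 + 9*√(2 - 91))) = 1/(-529769 + (-63 + 9*√(-89))) = 1/(-529769 + (-63 + 9*(I*√89))) = 1/(-529769 + (-63 + 9*I*√89)) = 1/(-529832 + 9*I*√89)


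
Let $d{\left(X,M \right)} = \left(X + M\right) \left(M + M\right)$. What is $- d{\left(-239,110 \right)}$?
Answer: $28380$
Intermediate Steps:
$d{\left(X,M \right)} = 2 M \left(M + X\right)$ ($d{\left(X,M \right)} = \left(M + X\right) 2 M = 2 M \left(M + X\right)$)
$- d{\left(-239,110 \right)} = - 2 \cdot 110 \left(110 - 239\right) = - 2 \cdot 110 \left(-129\right) = \left(-1\right) \left(-28380\right) = 28380$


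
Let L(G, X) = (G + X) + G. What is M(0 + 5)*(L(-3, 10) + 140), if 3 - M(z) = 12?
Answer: -1296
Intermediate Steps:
M(z) = -9 (M(z) = 3 - 1*12 = 3 - 12 = -9)
L(G, X) = X + 2*G
M(0 + 5)*(L(-3, 10) + 140) = -9*((10 + 2*(-3)) + 140) = -9*((10 - 6) + 140) = -9*(4 + 140) = -9*144 = -1296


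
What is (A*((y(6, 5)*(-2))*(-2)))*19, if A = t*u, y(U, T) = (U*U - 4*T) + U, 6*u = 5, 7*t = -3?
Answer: -4180/7 ≈ -597.14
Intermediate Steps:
t = -3/7 (t = (⅐)*(-3) = -3/7 ≈ -0.42857)
u = ⅚ (u = (⅙)*5 = ⅚ ≈ 0.83333)
y(U, T) = U + U² - 4*T (y(U, T) = (U² - 4*T) + U = U + U² - 4*T)
A = -5/14 (A = -3/7*⅚ = -5/14 ≈ -0.35714)
(A*((y(6, 5)*(-2))*(-2)))*19 = -5*(6 + 6² - 4*5)*(-2)*(-2)/14*19 = -5*(6 + 36 - 20)*(-2)*(-2)/14*19 = -5*22*(-2)*(-2)/14*19 = -(-110)*(-2)/7*19 = -5/14*88*19 = -220/7*19 = -4180/7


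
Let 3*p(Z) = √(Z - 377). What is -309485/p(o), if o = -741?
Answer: 928455*I*√1118/1118 ≈ 27768.0*I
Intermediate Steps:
p(Z) = √(-377 + Z)/3 (p(Z) = √(Z - 377)/3 = √(-377 + Z)/3)
-309485/p(o) = -309485*3/√(-377 - 741) = -309485*(-3*I*√1118/1118) = -(-928455)*I*√1118/1118 = 928455*I*√1118/1118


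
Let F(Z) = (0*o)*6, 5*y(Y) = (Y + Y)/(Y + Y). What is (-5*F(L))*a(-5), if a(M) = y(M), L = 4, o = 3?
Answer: 0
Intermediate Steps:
y(Y) = ⅕ (y(Y) = ((Y + Y)/(Y + Y))/5 = ((2*Y)/((2*Y)))/5 = ((2*Y)*(1/(2*Y)))/5 = (⅕)*1 = ⅕)
a(M) = ⅕
F(Z) = 0 (F(Z) = (0*3)*6 = 0*6 = 0)
(-5*F(L))*a(-5) = -5*0*(⅕) = 0*(⅕) = 0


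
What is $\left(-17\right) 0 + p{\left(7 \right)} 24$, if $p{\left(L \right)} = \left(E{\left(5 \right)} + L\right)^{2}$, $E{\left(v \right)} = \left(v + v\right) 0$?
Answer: $1176$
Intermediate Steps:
$E{\left(v \right)} = 0$ ($E{\left(v \right)} = 2 v 0 = 0$)
$p{\left(L \right)} = L^{2}$ ($p{\left(L \right)} = \left(0 + L\right)^{2} = L^{2}$)
$\left(-17\right) 0 + p{\left(7 \right)} 24 = \left(-17\right) 0 + 7^{2} \cdot 24 = 0 + 49 \cdot 24 = 0 + 1176 = 1176$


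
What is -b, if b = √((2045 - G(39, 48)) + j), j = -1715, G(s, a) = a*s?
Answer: -I*√1542 ≈ -39.268*I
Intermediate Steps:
b = I*√1542 (b = √((2045 - 48*39) - 1715) = √((2045 - 1*1872) - 1715) = √((2045 - 1872) - 1715) = √(173 - 1715) = √(-1542) = I*√1542 ≈ 39.268*I)
-b = -I*√1542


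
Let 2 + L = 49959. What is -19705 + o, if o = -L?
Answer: -69662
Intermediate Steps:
L = 49957 (L = -2 + 49959 = 49957)
o = -49957 (o = -1*49957 = -49957)
-19705 + o = -19705 - 49957 = -69662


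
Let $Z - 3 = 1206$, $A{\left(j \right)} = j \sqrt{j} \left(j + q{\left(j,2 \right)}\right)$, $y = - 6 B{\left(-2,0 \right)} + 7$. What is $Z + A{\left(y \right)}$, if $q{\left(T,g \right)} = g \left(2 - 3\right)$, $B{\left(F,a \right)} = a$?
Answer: $1209 + 35 \sqrt{7} \approx 1301.6$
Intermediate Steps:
$q{\left(T,g \right)} = - g$ ($q{\left(T,g \right)} = g \left(-1\right) = - g$)
$y = 7$ ($y = \left(-6\right) 0 + 7 = 0 + 7 = 7$)
$A{\left(j \right)} = j^{\frac{3}{2}} \left(-2 + j\right)$ ($A{\left(j \right)} = j \sqrt{j} \left(j - 2\right) = j^{\frac{3}{2}} \left(j - 2\right) = j^{\frac{3}{2}} \left(-2 + j\right)$)
$Z = 1209$ ($Z = 3 + 1206 = 1209$)
$Z + A{\left(y \right)} = 1209 + 7^{\frac{3}{2}} \left(-2 + 7\right) = 1209 + 7 \sqrt{7} \cdot 5 = 1209 + 35 \sqrt{7}$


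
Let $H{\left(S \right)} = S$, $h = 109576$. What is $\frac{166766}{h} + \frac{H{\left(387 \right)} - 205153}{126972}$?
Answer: $- \frac{157853333}{1739135484} \approx -0.090765$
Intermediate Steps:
$\frac{166766}{h} + \frac{H{\left(387 \right)} - 205153}{126972} = \frac{166766}{109576} + \frac{387 - 205153}{126972} = 166766 \cdot \frac{1}{109576} - \frac{102383}{63486} = \frac{83383}{54788} - \frac{102383}{63486} = - \frac{157853333}{1739135484}$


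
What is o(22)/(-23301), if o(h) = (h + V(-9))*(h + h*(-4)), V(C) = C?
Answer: 286/7767 ≈ 0.036822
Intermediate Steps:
o(h) = -3*h*(-9 + h) (o(h) = (h - 9)*(h + h*(-4)) = (-9 + h)*(h - 4*h) = (-9 + h)*(-3*h) = -3*h*(-9 + h))
o(22)/(-23301) = (3*22*(9 - 1*22))/(-23301) = (3*22*(9 - 22))*(-1/23301) = (3*22*(-13))*(-1/23301) = -858*(-1/23301) = 286/7767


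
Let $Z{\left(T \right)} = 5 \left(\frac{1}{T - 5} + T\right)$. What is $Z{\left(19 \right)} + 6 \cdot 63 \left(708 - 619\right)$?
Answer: $\frac{472323}{14} \approx 33737.0$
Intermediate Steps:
$Z{\left(T \right)} = 5 T + \frac{5}{-5 + T}$ ($Z{\left(T \right)} = 5 \left(\frac{1}{-5 + T} + T\right) = 5 \left(T + \frac{1}{-5 + T}\right) = 5 T + \frac{5}{-5 + T}$)
$Z{\left(19 \right)} + 6 \cdot 63 \left(708 - 619\right) = \frac{5 \left(1 + 19^{2} - 95\right)}{-5 + 19} + 6 \cdot 63 \left(708 - 619\right) = \frac{5 \left(1 + 361 - 95\right)}{14} + 378 \left(708 - 619\right) = 5 \cdot \frac{1}{14} \cdot 267 + 378 \cdot 89 = \frac{1335}{14} + 33642 = \frac{472323}{14}$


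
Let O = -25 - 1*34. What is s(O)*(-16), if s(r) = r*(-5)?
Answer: -4720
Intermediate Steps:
O = -59 (O = -25 - 34 = -59)
s(r) = -5*r
s(O)*(-16) = -5*(-59)*(-16) = 295*(-16) = -4720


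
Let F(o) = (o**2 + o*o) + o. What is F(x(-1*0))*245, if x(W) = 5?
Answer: 13475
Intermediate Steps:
F(o) = o + 2*o**2 (F(o) = (o**2 + o**2) + o = 2*o**2 + o = o + 2*o**2)
F(x(-1*0))*245 = (5*(1 + 2*5))*245 = (5*(1 + 10))*245 = (5*11)*245 = 55*245 = 13475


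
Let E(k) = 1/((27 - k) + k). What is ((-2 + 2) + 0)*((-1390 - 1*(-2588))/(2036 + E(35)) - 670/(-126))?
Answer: 0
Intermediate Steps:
E(k) = 1/27
((-2 + 2) + 0)*((-1390 - 1*(-2588))/(2036 + E(35)) - 670/(-126)) = ((-2 + 2) + 0)*((-1390 - 1*(-2588))/(2036 + 1/27) - 670/(-126)) = (0 + 0)*((-1390 + 2588)/(54973/27) - 670*(-1/126)) = 0*(1198*(27/54973) + 335/63) = 0*(32346/54973 + 335/63) = 0*(20453753/3463299) = 0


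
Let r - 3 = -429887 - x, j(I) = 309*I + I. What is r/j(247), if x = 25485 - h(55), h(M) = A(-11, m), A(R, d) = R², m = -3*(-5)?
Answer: -227624/38285 ≈ -5.9455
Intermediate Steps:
m = 15
h(M) = 121 (h(M) = (-11)² = 121)
j(I) = 310*I
x = 25364 (x = 25485 - 1*121 = 25485 - 121 = 25364)
r = -455248 (r = 3 + (-429887 - 1*25364) = 3 + (-429887 - 25364) = 3 - 455251 = -455248)
r/j(247) = -455248/(310*247) = -455248/76570 = -455248*1/76570 = -227624/38285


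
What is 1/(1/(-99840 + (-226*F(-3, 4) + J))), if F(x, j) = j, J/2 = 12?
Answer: -100720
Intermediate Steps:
J = 24 (J = 2*12 = 24)
1/(1/(-99840 + (-226*F(-3, 4) + J))) = 1/(1/(-99840 + (-226*4 + 24))) = 1/(1/(-99840 + (-904 + 24))) = 1/(1/(-99840 - 880)) = 1/(1/(-100720)) = 1/(-1/100720) = -100720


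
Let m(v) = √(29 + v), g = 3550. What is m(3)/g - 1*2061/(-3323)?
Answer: 2061/3323 + 2*√2/1775 ≈ 0.62182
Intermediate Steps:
m(3)/g - 1*2061/(-3323) = √(29 + 3)/3550 - 1*2061/(-3323) = √32*(1/3550) - 2061*(-1/3323) = (4*√2)*(1/3550) + 2061/3323 = 2*√2/1775 + 2061/3323 = 2061/3323 + 2*√2/1775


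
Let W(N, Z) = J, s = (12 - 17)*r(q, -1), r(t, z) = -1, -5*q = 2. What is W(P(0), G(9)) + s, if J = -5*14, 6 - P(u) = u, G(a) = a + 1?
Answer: -65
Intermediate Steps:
q = -⅖ (q = -⅕*2 = -⅖ ≈ -0.40000)
G(a) = 1 + a
P(u) = 6 - u
s = 5 (s = (12 - 17)*(-1) = -5*(-1) = 5)
J = -70
W(N, Z) = -70
W(P(0), G(9)) + s = -70 + 5 = -65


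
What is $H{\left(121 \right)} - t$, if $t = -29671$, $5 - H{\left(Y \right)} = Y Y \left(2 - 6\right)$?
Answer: $88240$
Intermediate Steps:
$H{\left(Y \right)} = 5 + 4 Y^{2}$ ($H{\left(Y \right)} = 5 - Y Y \left(2 - 6\right) = 5 - Y^{2} \left(-4\right) = 5 - - 4 Y^{2} = 5 + 4 Y^{2}$)
$H{\left(121 \right)} - t = \left(5 + 4 \cdot 121^{2}\right) - -29671 = \left(5 + 4 \cdot 14641\right) + 29671 = \left(5 + 58564\right) + 29671 = 58569 + 29671 = 88240$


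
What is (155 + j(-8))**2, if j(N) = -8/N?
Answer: 24336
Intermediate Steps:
(155 + j(-8))**2 = (155 - 8/(-8))**2 = (155 - 8*(-1/8))**2 = (155 + 1)**2 = 156**2 = 24336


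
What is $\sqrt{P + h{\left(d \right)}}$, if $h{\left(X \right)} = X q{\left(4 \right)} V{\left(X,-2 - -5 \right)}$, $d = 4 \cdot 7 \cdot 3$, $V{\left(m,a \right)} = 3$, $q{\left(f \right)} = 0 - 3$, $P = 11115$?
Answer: $3 \sqrt{1151} \approx 101.78$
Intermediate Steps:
$q{\left(f \right)} = -3$
$d = 84$ ($d = 28 \cdot 3 = 84$)
$h{\left(X \right)} = - 9 X$ ($h{\left(X \right)} = X \left(-3\right) 3 = - 3 X 3 = - 9 X$)
$\sqrt{P + h{\left(d \right)}} = \sqrt{11115 - 756} = \sqrt{10359} = 3 \sqrt{1151}$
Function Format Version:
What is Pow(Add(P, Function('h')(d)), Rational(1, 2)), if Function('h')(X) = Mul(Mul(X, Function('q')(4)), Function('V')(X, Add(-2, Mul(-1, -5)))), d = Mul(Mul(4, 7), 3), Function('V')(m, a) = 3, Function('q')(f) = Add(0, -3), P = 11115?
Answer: Mul(3, Pow(1151, Rational(1, 2))) ≈ 101.78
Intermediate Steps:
Function('q')(f) = -3
d = 84 (d = Mul(28, 3) = 84)
Function('h')(X) = Mul(-9, X) (Function('h')(X) = Mul(Mul(X, -3), 3) = Mul(Mul(-3, X), 3) = Mul(-9, X))
Pow(Add(P, Function('h')(d)), Rational(1, 2)) = Pow(Add(11115, Mul(-9, 84)), Rational(1, 2)) = Pow(Add(11115, -756), Rational(1, 2)) = Pow(10359, Rational(1, 2)) = Mul(3, Pow(1151, Rational(1, 2)))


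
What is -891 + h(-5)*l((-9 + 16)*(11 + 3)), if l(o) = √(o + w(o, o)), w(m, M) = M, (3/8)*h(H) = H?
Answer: -3233/3 ≈ -1077.7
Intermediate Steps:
h(H) = 8*H/3
l(o) = √2*√o (l(o) = √(o + o) = √(2*o) = √2*√o)
-891 + h(-5)*l((-9 + 16)*(11 + 3)) = -891 + ((8/3)*(-5))*(√2*√((-9 + 16)*(11 + 3))) = -891 - 40*√2*√(7*14)/3 = -891 - 40*√2*√98/3 = -891 - 40*√2*7*√2/3 = -891 - 40/3*14 = -891 - 560/3 = -3233/3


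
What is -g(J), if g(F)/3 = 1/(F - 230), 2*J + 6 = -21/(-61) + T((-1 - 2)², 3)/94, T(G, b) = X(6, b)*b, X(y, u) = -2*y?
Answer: 17202/1336133 ≈ 0.012874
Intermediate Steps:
T(G, b) = -12*b (T(G, b) = (-2*6)*b = -12*b)
J = -17313/5734 (J = -3 + (-21/(-61) - 12*3/94)/2 = -3 + (-21*(-1/61) - 36*1/94)/2 = -3 + (21/61 - 18/47)/2 = -3 + (½)*(-111/2867) = -3 - 111/5734 = -17313/5734 ≈ -3.0194)
g(F) = 3/(-230 + F) (g(F) = 3/(F - 230) = 3/(-230 + F))
-g(J) = -3/(-230 - 17313/5734) = -3/(-1336133/5734) = -3*(-5734)/1336133 = -1*(-17202/1336133) = 17202/1336133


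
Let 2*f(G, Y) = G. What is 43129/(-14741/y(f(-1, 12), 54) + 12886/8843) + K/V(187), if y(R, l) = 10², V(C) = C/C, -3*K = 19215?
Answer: -864807108215/129066063 ≈ -6700.5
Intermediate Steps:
K = -6405 (K = -⅓*19215 = -6405)
f(G, Y) = G/2
V(C) = 1
y(R, l) = 100
43129/(-14741/y(f(-1, 12), 54) + 12886/8843) + K/V(187) = 43129/(-14741/100 + 12886/8843) - 6405/1 = 43129/(-14741*1/100 + 12886*(1/8843)) - 6405*1 = 43129/(-14741/100 + 12886/8843) - 6405 = 43129/(-129066063/884300) - 6405 = 43129*(-884300/129066063) - 6405 = -38138974700/129066063 - 6405 = -864807108215/129066063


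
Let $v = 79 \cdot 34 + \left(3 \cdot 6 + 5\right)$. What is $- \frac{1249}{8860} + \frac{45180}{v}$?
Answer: $\frac{44101251}{2666860} \approx 16.537$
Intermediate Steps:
$v = 2709$ ($v = 2686 + \left(18 + 5\right) = 2686 + 23 = 2709$)
$- \frac{1249}{8860} + \frac{45180}{v} = - \frac{1249}{8860} + \frac{45180}{2709} = \left(-1249\right) \frac{1}{8860} + 45180 \cdot \frac{1}{2709} = - \frac{1249}{8860} + \frac{5020}{301} = \frac{44101251}{2666860}$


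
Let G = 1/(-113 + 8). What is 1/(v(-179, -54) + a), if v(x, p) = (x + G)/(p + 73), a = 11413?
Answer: 1995/22750139 ≈ 8.7692e-5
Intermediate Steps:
G = -1/105 (G = 1/(-105) = -1/105 ≈ -0.0095238)
v(x, p) = (-1/105 + x)/(73 + p) (v(x, p) = (x - 1/105)/(p + 73) = (-1/105 + x)/(73 + p))
1/(v(-179, -54) + a) = 1/((-1/105 - 179)/(73 - 54) + 11413) = 1/(-18796/105/19 + 11413) = 1/((1/19)*(-18796/105) + 11413) = 1/(-18796/1995 + 11413) = 1/(22750139/1995) = 1995/22750139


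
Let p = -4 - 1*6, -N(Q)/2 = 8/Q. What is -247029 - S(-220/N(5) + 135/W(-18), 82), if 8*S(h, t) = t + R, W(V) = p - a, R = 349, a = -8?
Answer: -1976663/8 ≈ -2.4708e+5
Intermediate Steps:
N(Q) = -16/Q
p = -10 (p = -4 - 6 = -10)
W(V) = -2 (W(V) = -10 - 1*(-8) = -10 + 8 = -2)
S(h, t) = 349/8 + t/8 (S(h, t) = (t + 349)/8 = (349 + t)/8 = 349/8 + t/8)
-247029 - S(-220/N(5) + 135/W(-18), 82) = -247029 - (349/8 + (1/8)*82) = -247029 - (349/8 + 41/4) = -247029 - 1*431/8 = -247029 - 431/8 = -1976663/8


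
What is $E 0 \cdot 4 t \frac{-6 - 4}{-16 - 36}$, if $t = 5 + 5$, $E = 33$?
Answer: $0$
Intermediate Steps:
$t = 10$
$E 0 \cdot 4 t \frac{-6 - 4}{-16 - 36} = 33 \cdot 0 \cdot 4 \cdot 10 \frac{-6 - 4}{-16 - 36} = 33 \cdot 0 \cdot 10 \left(- \frac{10}{-52}\right) = 33 \cdot 0 \left(\left(-10\right) \left(- \frac{1}{52}\right)\right) = 0 \cdot \frac{5}{26} = 0$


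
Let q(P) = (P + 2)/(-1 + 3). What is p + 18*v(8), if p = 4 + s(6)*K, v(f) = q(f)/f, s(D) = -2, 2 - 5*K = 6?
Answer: 337/20 ≈ 16.850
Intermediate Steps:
K = -⅘ (K = ⅖ - ⅕*6 = ⅖ - 6/5 = -⅘ ≈ -0.80000)
q(P) = 1 + P/2 (q(P) = (2 + P)/2 = (2 + P)*(½) = 1 + P/2)
v(f) = (1 + f/2)/f
p = 28/5 (p = 4 - 2*(-⅘) = 4 + 8/5 = 28/5 ≈ 5.6000)
p + 18*v(8) = 28/5 + 18*((½)*(2 + 8)/8) = 28/5 + 18*((½)*(⅛)*10) = 28/5 + 18*(5/8) = 28/5 + 45/4 = 337/20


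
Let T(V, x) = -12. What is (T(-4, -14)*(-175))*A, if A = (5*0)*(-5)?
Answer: 0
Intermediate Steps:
A = 0 (A = 0*(-5) = 0)
(T(-4, -14)*(-175))*A = -12*(-175)*0 = 2100*0 = 0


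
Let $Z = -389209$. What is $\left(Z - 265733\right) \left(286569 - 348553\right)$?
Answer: $40595924928$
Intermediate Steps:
$\left(Z - 265733\right) \left(286569 - 348553\right) = \left(-389209 - 265733\right) \left(286569 - 348553\right) = \left(-654942\right) \left(-61984\right) = 40595924928$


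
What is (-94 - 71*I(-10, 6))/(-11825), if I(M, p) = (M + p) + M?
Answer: -36/473 ≈ -0.076110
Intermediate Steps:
I(M, p) = p + 2*M
(-94 - 71*I(-10, 6))/(-11825) = (-94 - 71*(6 + 2*(-10)))/(-11825) = (-94 - 71*(6 - 20))*(-1/11825) = (-94 - 71*(-14))*(-1/11825) = (-94 + 994)*(-1/11825) = 900*(-1/11825) = -36/473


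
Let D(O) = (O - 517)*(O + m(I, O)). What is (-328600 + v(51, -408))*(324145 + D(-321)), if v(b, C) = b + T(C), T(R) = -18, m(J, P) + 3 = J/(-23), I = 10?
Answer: -4504157762397/23 ≈ -1.9583e+11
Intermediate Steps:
m(J, P) = -3 - J/23 (m(J, P) = -3 + J/(-23) = -3 + J*(-1/23) = -3 - J/23)
v(b, C) = -18 + b (v(b, C) = b - 18 = -18 + b)
D(O) = (-517 + O)*(-79/23 + O) (D(O) = (O - 517)*(O + (-3 - 1/23*10)) = (-517 + O)*(O + (-3 - 10/23)) = (-517 + O)*(O - 79/23) = (-517 + O)*(-79/23 + O))
(-328600 + v(51, -408))*(324145 + D(-321)) = (-328600 + (-18 + 51))*(324145 + (40843/23 + (-321)² - 11970/23*(-321))) = (-328600 + 33)*(324145 + (40843/23 + 103041 + 3842370/23)) = -328567*(324145 + 6253156/23) = -328567*13708491/23 = -4504157762397/23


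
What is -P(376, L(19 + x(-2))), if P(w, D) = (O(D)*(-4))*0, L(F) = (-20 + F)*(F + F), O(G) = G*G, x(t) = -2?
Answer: 0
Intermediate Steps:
O(G) = G**2
L(F) = 2*F*(-20 + F) (L(F) = (-20 + F)*(2*F) = 2*F*(-20 + F))
P(w, D) = 0 (P(w, D) = (D**2*(-4))*0 = -4*D**2*0 = 0)
-P(376, L(19 + x(-2))) = -1*0 = 0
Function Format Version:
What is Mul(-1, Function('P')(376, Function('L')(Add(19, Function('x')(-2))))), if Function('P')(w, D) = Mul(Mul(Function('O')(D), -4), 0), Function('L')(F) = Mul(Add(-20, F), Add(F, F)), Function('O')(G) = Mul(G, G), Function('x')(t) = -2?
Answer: 0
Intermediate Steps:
Function('O')(G) = Pow(G, 2)
Function('L')(F) = Mul(2, F, Add(-20, F)) (Function('L')(F) = Mul(Add(-20, F), Mul(2, F)) = Mul(2, F, Add(-20, F)))
Function('P')(w, D) = 0 (Function('P')(w, D) = Mul(Mul(Pow(D, 2), -4), 0) = Mul(Mul(-4, Pow(D, 2)), 0) = 0)
Mul(-1, Function('P')(376, Function('L')(Add(19, Function('x')(-2))))) = Mul(-1, 0) = 0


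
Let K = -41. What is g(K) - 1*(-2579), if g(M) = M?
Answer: 2538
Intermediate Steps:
g(K) - 1*(-2579) = -41 - 1*(-2579) = -41 + 2579 = 2538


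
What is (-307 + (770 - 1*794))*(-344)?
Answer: 113864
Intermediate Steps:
(-307 + (770 - 1*794))*(-344) = (-307 + (770 - 794))*(-344) = (-307 - 24)*(-344) = -331*(-344) = 113864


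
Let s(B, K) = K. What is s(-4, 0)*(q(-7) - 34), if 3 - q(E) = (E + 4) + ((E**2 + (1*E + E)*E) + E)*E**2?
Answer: 0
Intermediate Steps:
q(E) = -1 - E - E**2*(E + 3*E**2) (q(E) = 3 - ((E + 4) + ((E**2 + (1*E + E)*E) + E)*E**2) = 3 - ((4 + E) + ((E**2 + (E + E)*E) + E)*E**2) = 3 - ((4 + E) + ((E**2 + (2*E)*E) + E)*E**2) = 3 - ((4 + E) + ((E**2 + 2*E**2) + E)*E**2) = 3 - ((4 + E) + (3*E**2 + E)*E**2) = 3 - ((4 + E) + (E + 3*E**2)*E**2) = 3 - ((4 + E) + E**2*(E + 3*E**2)) = 3 - (4 + E + E**2*(E + 3*E**2)) = 3 + (-4 - E - E**2*(E + 3*E**2)) = -1 - E - E**2*(E + 3*E**2))
s(-4, 0)*(q(-7) - 34) = 0*((-1 - 1*(-7) - 1*(-7)**3 - 3*(-7)**4) - 34) = 0*((-1 + 7 - 1*(-343) - 3*2401) - 34) = 0*((-1 + 7 + 343 - 7203) - 34) = 0*(-6854 - 34) = 0*(-6888) = 0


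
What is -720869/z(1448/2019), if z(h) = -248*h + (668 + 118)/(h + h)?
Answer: -2107469171928/1082027281 ≈ -1947.7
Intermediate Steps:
z(h) = -248*h + 393/h (z(h) = -248*h + 786/((2*h)) = -248*h + 786*(1/(2*h)) = -248*h + 393/h)
-720869/z(1448/2019) = -720869/(-359104/2019 + 393/((1448/2019))) = -720869/(-359104/2019 + 393/((1448*(1/2019)))) = -720869/(-248*1448/2019 + 393/(1448/2019)) = -720869/(-359104/2019 + 393*(2019/1448)) = -720869/(-359104/2019 + 793467/1448) = -720869/1082027281/2923512 = -720869*2923512/1082027281 = -2107469171928/1082027281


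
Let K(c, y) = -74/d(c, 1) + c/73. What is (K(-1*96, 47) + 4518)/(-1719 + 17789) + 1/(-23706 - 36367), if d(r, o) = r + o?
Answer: 940946131613/3347431258925 ≈ 0.28110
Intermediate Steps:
d(r, o) = o + r
K(c, y) = -74/(1 + c) + c/73
(K(-1*96, 47) + 4518)/(-1719 + 17789) + 1/(-23706 - 36367) = ((-5402 + (-1*96)*(1 - 1*96))/(73*(1 - 1*96)) + 4518)/(-1719 + 17789) + 1/(-23706 - 36367) = ((-5402 - 96*(1 - 96))/(73*(1 - 96)) + 4518)/16070 + 1/(-60073) = ((1/73)*(-5402 - 96*(-95))/(-95) + 4518)*(1/16070) - 1/60073 = ((1/73)*(-1/95)*(-5402 + 9120) + 4518)*(1/16070) - 1/60073 = ((1/73)*(-1/95)*3718 + 4518)*(1/16070) - 1/60073 = (-3718/6935 + 4518)*(1/16070) - 1/60073 = (31328612/6935)*(1/16070) - 1/60073 = 15664306/55722725 - 1/60073 = 940946131613/3347431258925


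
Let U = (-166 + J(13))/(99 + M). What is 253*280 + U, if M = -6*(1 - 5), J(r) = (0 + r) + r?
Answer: 8713180/123 ≈ 70839.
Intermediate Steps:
J(r) = 2*r (J(r) = r + r = 2*r)
M = 24 (M = -6*(-4) = 24)
U = -140/123 (U = (-166 + 2*13)/(99 + 24) = (-166 + 26)/123 = -140*1/123 = -140/123 ≈ -1.1382)
253*280 + U = 253*280 - 140/123 = 70840 - 140/123 = 8713180/123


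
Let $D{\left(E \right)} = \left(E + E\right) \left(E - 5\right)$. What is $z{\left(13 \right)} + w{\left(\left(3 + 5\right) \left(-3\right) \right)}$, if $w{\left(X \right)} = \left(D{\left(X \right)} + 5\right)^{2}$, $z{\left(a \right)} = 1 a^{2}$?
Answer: $1951778$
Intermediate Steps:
$z{\left(a \right)} = a^{2}$
$D{\left(E \right)} = 2 E \left(-5 + E\right)$
$w{\left(X \right)} = \left(5 + 2 X \left(-5 + X\right)\right)^{2}$ ($w{\left(X \right)} = \left(2 X \left(-5 + X\right) + 5\right)^{2} = \left(5 + 2 X \left(-5 + X\right)\right)^{2}$)
$z{\left(13 \right)} + w{\left(\left(3 + 5\right) \left(-3\right) \right)} = 13^{2} + \left(5 + 2 \left(3 + 5\right) \left(-3\right) \left(-5 + \left(3 + 5\right) \left(-3\right)\right)\right)^{2} = 169 + \left(5 + 2 \cdot 8 \left(-3\right) \left(-5 + 8 \left(-3\right)\right)\right)^{2} = 169 + \left(5 + 2 \left(-24\right) \left(-5 - 24\right)\right)^{2} = 169 + \left(5 + 2 \left(-24\right) \left(-29\right)\right)^{2} = 169 + \left(5 + 1392\right)^{2} = 169 + 1397^{2} = 169 + 1951609 = 1951778$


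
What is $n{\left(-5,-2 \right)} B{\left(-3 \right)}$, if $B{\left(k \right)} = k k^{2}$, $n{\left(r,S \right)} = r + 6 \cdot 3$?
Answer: $-351$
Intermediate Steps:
$n{\left(r,S \right)} = 18 + r$ ($n{\left(r,S \right)} = r + 18 = 18 + r$)
$B{\left(k \right)} = k^{3}$
$n{\left(-5,-2 \right)} B{\left(-3 \right)} = \left(18 - 5\right) \left(-3\right)^{3} = 13 \left(-27\right) = -351$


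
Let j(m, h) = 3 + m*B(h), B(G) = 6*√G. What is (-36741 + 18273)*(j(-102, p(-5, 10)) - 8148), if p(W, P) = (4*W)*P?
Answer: 150421860 + 113024160*I*√2 ≈ 1.5042e+8 + 1.5984e+8*I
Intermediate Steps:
p(W, P) = 4*P*W
j(m, h) = 3 + 6*m*√h (j(m, h) = 3 + m*(6*√h) = 3 + 6*m*√h)
(-36741 + 18273)*(j(-102, p(-5, 10)) - 8148) = (-36741 + 18273)*((3 + 6*(-102)*√(4*10*(-5))) - 8148) = -18468*((3 + 6*(-102)*√(-200)) - 8148) = -18468*((3 + 6*(-102)*(10*I*√2)) - 8148) = -18468*((3 - 6120*I*√2) - 8148) = -18468*(-8145 - 6120*I*√2) = 150421860 + 113024160*I*√2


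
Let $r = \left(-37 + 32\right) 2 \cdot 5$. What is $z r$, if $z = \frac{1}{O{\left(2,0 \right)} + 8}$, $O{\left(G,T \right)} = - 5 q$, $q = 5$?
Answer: $\frac{50}{17} \approx 2.9412$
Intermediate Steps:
$O{\left(G,T \right)} = -25$ ($O{\left(G,T \right)} = \left(-5\right) 5 = -25$)
$r = -50$ ($r = \left(-5\right) 10 = -50$)
$z = - \frac{1}{17}$ ($z = \frac{1}{-25 + 8} = \frac{1}{-17} = - \frac{1}{17} \approx -0.058824$)
$z r = \left(- \frac{1}{17}\right) \left(-50\right) = \frac{50}{17}$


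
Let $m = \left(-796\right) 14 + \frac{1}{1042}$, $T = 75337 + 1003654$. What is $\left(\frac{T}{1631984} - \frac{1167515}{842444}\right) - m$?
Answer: $\frac{1995480518852601545}{179074880538704} \approx 11143.0$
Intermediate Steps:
$T = 1078991$
$m = - \frac{11612047}{1042}$ ($m = -11144 + \frac{1}{1042} = - \frac{11612047}{1042} \approx -11144.0$)
$\left(\frac{T}{1631984} - \frac{1167515}{842444}\right) - m = \left(\frac{1078991}{1631984} - \frac{1167515}{842444}\right) - - \frac{11612047}{1042} = \left(1078991 \cdot \frac{1}{1631984} - \frac{1167515}{842444}\right) + \frac{11612047}{1042} = \left(\frac{1078991}{1631984} - \frac{1167515}{842444}\right) + \frac{11612047}{1042} = - \frac{249094076439}{343713782224} + \frac{11612047}{1042} = \frac{1995480518852601545}{179074880538704}$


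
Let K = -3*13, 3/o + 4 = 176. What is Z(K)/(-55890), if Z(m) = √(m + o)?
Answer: -I*√32035/1602180 ≈ -0.00011171*I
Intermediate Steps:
o = 3/172 (o = 3/(-4 + 176) = 3/172 ≈ 0.017442)
K = -39
Z(m) = √(3/172 + m) (Z(m) = √(m + 3/172) = √(3/172 + m))
Z(K)/(-55890) = (√(129 + 7396*(-39))/86)/(-55890) = (√(129 - 288444)/86)*(-1/55890) = (√(-288315)/86)*(-1/55890) = ((3*I*√32035)/86)*(-1/55890) = (3*I*√32035/86)*(-1/55890) = -I*√32035/1602180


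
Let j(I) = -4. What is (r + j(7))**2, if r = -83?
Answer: 7569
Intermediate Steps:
(r + j(7))**2 = (-83 - 4)**2 = (-87)**2 = 7569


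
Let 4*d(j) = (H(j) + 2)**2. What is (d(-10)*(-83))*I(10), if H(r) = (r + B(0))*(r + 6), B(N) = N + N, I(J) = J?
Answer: -366030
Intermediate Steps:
B(N) = 2*N
H(r) = r*(6 + r) (H(r) = (r + 2*0)*(r + 6) = (r + 0)*(6 + r) = r*(6 + r))
d(j) = (2 + j*(6 + j))**2/4 (d(j) = (j*(6 + j) + 2)**2/4 = (2 + j*(6 + j))**2/4)
(d(-10)*(-83))*I(10) = (((2 + (-10)**2 + 6*(-10))**2/4)*(-83))*10 = (((2 + 100 - 60)**2/4)*(-83))*10 = (((1/4)*42**2)*(-83))*10 = (((1/4)*1764)*(-83))*10 = (441*(-83))*10 = -36603*10 = -366030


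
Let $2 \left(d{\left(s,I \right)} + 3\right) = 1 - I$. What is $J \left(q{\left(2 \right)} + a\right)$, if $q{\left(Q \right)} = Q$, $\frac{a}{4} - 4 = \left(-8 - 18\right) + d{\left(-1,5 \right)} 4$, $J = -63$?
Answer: $10458$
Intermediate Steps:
$d{\left(s,I \right)} = - \frac{5}{2} - \frac{I}{2}$ ($d{\left(s,I \right)} = -3 + \frac{1 - I}{2} = -3 - \left(- \frac{1}{2} + \frac{I}{2}\right) = - \frac{5}{2} - \frac{I}{2}$)
$a = -168$ ($a = 16 + 4 \left(\left(-8 - 18\right) + \left(- \frac{5}{2} - \frac{5}{2}\right) 4\right) = 16 + 4 \left(-26 + \left(- \frac{5}{2} - \frac{5}{2}\right) 4\right) = 16 + 4 \left(-26 - 20\right) = 16 + 4 \left(-46\right) = 16 - 184 = -168$)
$J \left(q{\left(2 \right)} + a\right) = - 63 \left(2 - 168\right) = \left(-63\right) \left(-166\right) = 10458$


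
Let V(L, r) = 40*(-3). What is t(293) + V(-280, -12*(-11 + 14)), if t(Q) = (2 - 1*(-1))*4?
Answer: -108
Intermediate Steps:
V(L, r) = -120
t(Q) = 12 (t(Q) = (2 + 1)*4 = 3*4 = 12)
t(293) + V(-280, -12*(-11 + 14)) = 12 - 120 = -108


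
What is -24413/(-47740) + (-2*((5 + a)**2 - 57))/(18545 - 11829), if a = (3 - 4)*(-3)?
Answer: 40822337/80155460 ≈ 0.50929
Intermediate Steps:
a = 3 (a = -1*(-3) = 3)
-24413/(-47740) + (-2*((5 + a)**2 - 57))/(18545 - 11829) = -24413/(-47740) + (-2*((5 + 3)**2 - 57))/(18545 - 11829) = -24413*(-1/47740) - 2*(8**2 - 57)/6716 = 24413/47740 - 2*(64 - 57)*(1/6716) = 24413/47740 - 2*7*(1/6716) = 24413/47740 - 14*1/6716 = 24413/47740 - 7/3358 = 40822337/80155460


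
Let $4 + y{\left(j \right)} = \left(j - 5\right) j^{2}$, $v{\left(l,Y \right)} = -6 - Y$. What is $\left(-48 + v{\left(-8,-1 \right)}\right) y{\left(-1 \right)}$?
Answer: $530$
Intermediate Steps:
$y{\left(j \right)} = -4 + j^{2} \left(-5 + j\right)$ ($y{\left(j \right)} = -4 + \left(j - 5\right) j^{2} = -4 + \left(-5 + j\right) j^{2} = -4 + j^{2} \left(-5 + j\right)$)
$\left(-48 + v{\left(-8,-1 \right)}\right) y{\left(-1 \right)} = \left(-48 - 5\right) \left(-4 + \left(-1\right)^{3} - 5 \left(-1\right)^{2}\right) = \left(-48 + \left(-6 + 1\right)\right) \left(-4 - 1 - 5\right) = \left(-48 - 5\right) \left(-4 - 1 - 5\right) = \left(-53\right) \left(-10\right) = 530$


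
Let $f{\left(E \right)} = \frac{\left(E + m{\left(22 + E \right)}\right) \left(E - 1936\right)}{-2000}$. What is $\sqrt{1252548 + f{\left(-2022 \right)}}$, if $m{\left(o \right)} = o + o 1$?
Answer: $\frac{\sqrt{3101576155}}{50} \approx 1113.8$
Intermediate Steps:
$m{\left(o \right)} = 2 o$ ($m{\left(o \right)} = o + o = 2 o$)
$f{\left(E \right)} = - \frac{\left(-1936 + E\right) \left(44 + 3 E\right)}{2000}$ ($f{\left(E \right)} = \frac{\left(E + 2 \left(22 + E\right)\right) \left(E - 1936\right)}{-2000} = \left(E + \left(44 + 2 E\right)\right) \left(-1936 + E\right) \left(- \frac{1}{2000}\right) = \left(44 + 3 E\right) \left(-1936 + E\right) \left(- \frac{1}{2000}\right) = \left(-1936 + E\right) \left(44 + 3 E\right) \left(- \frac{1}{2000}\right) = - \frac{\left(-1936 + E\right) \left(44 + 3 E\right)}{2000}$)
$\sqrt{1252548 + f{\left(-2022 \right)}} = \sqrt{1252548 + \left(\frac{5324}{125} - \frac{3 \left(-2022\right)^{2}}{2000} + \frac{1441}{500} \left(-2022\right)\right)} = \sqrt{1252548 - \frac{5958769}{500}} = \sqrt{\frac{620315231}{500}} = \frac{\sqrt{3101576155}}{50}$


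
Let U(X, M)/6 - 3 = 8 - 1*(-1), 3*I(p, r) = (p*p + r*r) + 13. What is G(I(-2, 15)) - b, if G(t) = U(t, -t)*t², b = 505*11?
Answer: 462957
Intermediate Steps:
I(p, r) = 13/3 + p²/3 + r²/3 (I(p, r) = ((p*p + r*r) + 13)/3 = ((p² + r²) + 13)/3 = (13 + p² + r²)/3 = 13/3 + p²/3 + r²/3)
U(X, M) = 72 (U(X, M) = 18 + 6*(8 - 1*(-1)) = 18 + 6*(8 + 1) = 18 + 6*9 = 18 + 54 = 72)
b = 5555
G(t) = 72*t²
G(I(-2, 15)) - b = 72*(13/3 + (⅓)*(-2)² + (⅓)*15²)² - 1*5555 = 72*(13/3 + (⅓)*4 + (⅓)*225)² - 5555 = 72*(13/3 + 4/3 + 75)² - 5555 = 72*(242/3)² - 5555 = 72*(58564/9) - 5555 = 468512 - 5555 = 462957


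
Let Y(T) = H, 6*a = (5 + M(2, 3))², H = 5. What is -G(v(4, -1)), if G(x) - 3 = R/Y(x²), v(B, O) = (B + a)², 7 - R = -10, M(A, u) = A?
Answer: -32/5 ≈ -6.4000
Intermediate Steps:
a = 49/6 (a = (5 + 2)²/6 = (⅙)*7² = (⅙)*49 = 49/6 ≈ 8.1667)
R = 17 (R = 7 - 1*(-10) = 7 + 10 = 17)
Y(T) = 5
v(B, O) = (49/6 + B)² (v(B, O) = (B + 49/6)² = (49/6 + B)²)
G(x) = 32/5 (G(x) = 3 + 17/5 = 32/5)
-G(v(4, -1)) = -1*32/5 = -32/5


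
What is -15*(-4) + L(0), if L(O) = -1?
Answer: 59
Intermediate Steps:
-15*(-4) + L(0) = -15*(-4) - 1 = 60 - 1 = 59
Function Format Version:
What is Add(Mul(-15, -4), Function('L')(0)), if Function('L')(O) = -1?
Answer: 59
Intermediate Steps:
Add(Mul(-15, -4), Function('L')(0)) = Add(Mul(-15, -4), -1) = Add(60, -1) = 59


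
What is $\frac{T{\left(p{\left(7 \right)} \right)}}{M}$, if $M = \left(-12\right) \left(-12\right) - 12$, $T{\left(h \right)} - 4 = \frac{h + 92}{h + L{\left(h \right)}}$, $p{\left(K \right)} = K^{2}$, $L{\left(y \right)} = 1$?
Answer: $\frac{31}{600} \approx 0.051667$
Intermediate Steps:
$T{\left(h \right)} = 4 + \frac{92 + h}{1 + h}$ ($T{\left(h \right)} = 4 + \frac{h + 92}{h + 1} = 4 + \frac{92 + h}{1 + h}$)
$M = 132$ ($M = 144 + \left(-25 + 13\right) = 144 - 12 = 132$)
$\frac{T{\left(p{\left(7 \right)} \right)}}{M} = \frac{\frac{1}{1 + 7^{2}} \left(96 + 5 \cdot 7^{2}\right)}{132} = \frac{96 + 5 \cdot 49}{1 + 49} \cdot \frac{1}{132} = \frac{96 + 245}{50} \cdot \frac{1}{132} = \frac{1}{50} \cdot 341 \cdot \frac{1}{132} = \frac{341}{50} \cdot \frac{1}{132} = \frac{31}{600}$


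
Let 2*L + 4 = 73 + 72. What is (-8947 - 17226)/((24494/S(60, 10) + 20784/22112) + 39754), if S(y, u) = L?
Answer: -5100123126/7814428523 ≈ -0.65265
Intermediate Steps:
L = 141/2 (L = -2 + (73 + 72)/2 = -2 + (½)*145 = -2 + 145/2 = 141/2 ≈ 70.500)
S(y, u) = 141/2
(-8947 - 17226)/((24494/S(60, 10) + 20784/22112) + 39754) = (-8947 - 17226)/((24494/(141/2) + 20784/22112) + 39754) = -26173/((24494*(2/141) + 20784*(1/22112)) + 39754) = -26173/((48988/141 + 1299/1382) + 39754) = -26173/(67884575/194862 + 39754) = -26173/7814428523/194862 = -26173*194862/7814428523 = -5100123126/7814428523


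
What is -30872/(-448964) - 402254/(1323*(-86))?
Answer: 23013764909/6385278249 ≈ 3.6042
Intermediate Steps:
-30872/(-448964) - 402254/(1323*(-86)) = -30872*(-1/448964) - 402254/(-113778) = 7718/112241 - 402254*(-1/113778) = 7718/112241 + 201127/56889 = 23013764909/6385278249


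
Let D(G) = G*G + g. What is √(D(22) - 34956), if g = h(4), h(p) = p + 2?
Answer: I*√34466 ≈ 185.65*I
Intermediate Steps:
h(p) = 2 + p
g = 6 (g = 2 + 4 = 6)
D(G) = 6 + G² (D(G) = G*G + 6 = G² + 6 = 6 + G²)
√(D(22) - 34956) = √((6 + 22²) - 34956) = √((6 + 484) - 34956) = √(490 - 34956) = √(-34466) = I*√34466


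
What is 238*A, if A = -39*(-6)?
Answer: 55692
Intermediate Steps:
A = 234
238*A = 238*234 = 55692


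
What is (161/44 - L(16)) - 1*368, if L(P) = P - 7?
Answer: -16427/44 ≈ -373.34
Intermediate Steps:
L(P) = -7 + P
(161/44 - L(16)) - 1*368 = (161/44 - (-7 + 16)) - 1*368 = (161*(1/44) - 1*9) - 368 = (161/44 - 9) - 368 = -235/44 - 368 = -16427/44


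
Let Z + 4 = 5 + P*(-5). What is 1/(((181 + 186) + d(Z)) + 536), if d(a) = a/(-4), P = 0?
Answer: 4/3611 ≈ 0.0011077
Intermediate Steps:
Z = 1 (Z = -4 + (5 + 0*(-5)) = -4 + (5 + 0) = -4 + 5 = 1)
d(a) = -a/4 (d(a) = a*(-1/4) = -a/4)
1/(((181 + 186) + d(Z)) + 536) = 1/(((181 + 186) - 1/4*1) + 536) = 1/((367 - 1/4) + 536) = 1/(1467/4 + 536) = 1/(3611/4) = 4/3611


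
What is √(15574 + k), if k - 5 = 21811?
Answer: √37390 ≈ 193.36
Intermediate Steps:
k = 21816 (k = 5 + 21811 = 21816)
√(15574 + k) = √(15574 + 21816) = √37390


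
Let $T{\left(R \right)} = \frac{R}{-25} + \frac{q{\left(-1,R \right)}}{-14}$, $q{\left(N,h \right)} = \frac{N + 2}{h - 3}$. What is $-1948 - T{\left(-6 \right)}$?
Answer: $- \frac{6136981}{3150} \approx -1948.2$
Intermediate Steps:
$q{\left(N,h \right)} = \frac{2 + N}{-3 + h}$
$T{\left(R \right)} = - \frac{1}{14 \left(-3 + R\right)} - \frac{R}{25}$ ($T{\left(R \right)} = \frac{R}{-25} + \frac{\frac{1}{-3 + R} \left(2 - 1\right)}{-14} = R \left(- \frac{1}{25}\right) + \frac{1}{-3 + R} 1 \left(- \frac{1}{14}\right) = - \frac{R}{25} + \frac{1}{-3 + R} \left(- \frac{1}{14}\right) = - \frac{R}{25} - \frac{1}{14 \left(-3 + R\right)} = - \frac{1}{14 \left(-3 + R\right)} - \frac{R}{25}$)
$-1948 - T{\left(-6 \right)} = -1948 - \frac{-25 - - 84 \left(-3 - 6\right)}{350 \left(-3 - 6\right)} = -1948 - \frac{-25 - \left(-84\right) \left(-9\right)}{350 \left(-9\right)} = -1948 - \frac{1}{350} \left(- \frac{1}{9}\right) \left(-25 - 756\right) = -1948 - \frac{1}{350} \left(- \frac{1}{9}\right) \left(-781\right) = -1948 - \frac{781}{3150} = - \frac{6136981}{3150}$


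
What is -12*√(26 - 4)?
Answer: -12*√22 ≈ -56.285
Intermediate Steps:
-12*√(26 - 4) = -12*√22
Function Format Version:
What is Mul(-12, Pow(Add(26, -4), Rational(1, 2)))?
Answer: Mul(-12, Pow(22, Rational(1, 2))) ≈ -56.285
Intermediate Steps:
Mul(-12, Pow(Add(26, -4), Rational(1, 2))) = Mul(-12, Pow(22, Rational(1, 2)))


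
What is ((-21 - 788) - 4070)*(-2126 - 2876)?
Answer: 24404758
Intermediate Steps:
((-21 - 788) - 4070)*(-2126 - 2876) = (-809 - 4070)*(-5002) = -4879*(-5002) = 24404758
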